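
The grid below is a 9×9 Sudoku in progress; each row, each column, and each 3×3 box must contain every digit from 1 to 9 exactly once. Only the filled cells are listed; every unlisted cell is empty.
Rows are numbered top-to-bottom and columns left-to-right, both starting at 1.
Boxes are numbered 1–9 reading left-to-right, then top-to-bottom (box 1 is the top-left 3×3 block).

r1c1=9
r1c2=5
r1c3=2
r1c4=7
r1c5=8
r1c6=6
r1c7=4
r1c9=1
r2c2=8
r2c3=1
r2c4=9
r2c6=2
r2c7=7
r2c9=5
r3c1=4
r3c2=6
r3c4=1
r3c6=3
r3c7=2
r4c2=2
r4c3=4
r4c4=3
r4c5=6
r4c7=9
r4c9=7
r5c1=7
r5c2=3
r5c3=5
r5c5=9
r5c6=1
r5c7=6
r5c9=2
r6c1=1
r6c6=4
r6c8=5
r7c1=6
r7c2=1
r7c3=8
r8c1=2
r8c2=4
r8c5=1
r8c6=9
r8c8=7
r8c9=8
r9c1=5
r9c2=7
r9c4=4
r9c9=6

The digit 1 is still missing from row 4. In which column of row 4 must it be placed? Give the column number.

Consider where 1 can go in row 4.
r4c1 is out (column 1 already has a 1).
r4c6 is out (column 6 already has a 1).
So the only cell in row 4 that can hold 1 is r4c8.
That is column 8.

8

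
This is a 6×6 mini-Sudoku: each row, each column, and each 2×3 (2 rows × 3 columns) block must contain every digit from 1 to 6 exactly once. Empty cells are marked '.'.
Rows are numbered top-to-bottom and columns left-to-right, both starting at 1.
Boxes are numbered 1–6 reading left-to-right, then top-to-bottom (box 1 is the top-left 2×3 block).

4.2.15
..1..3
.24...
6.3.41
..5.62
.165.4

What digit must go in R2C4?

Cell R2C4 itself could take any of {2, 4, 6} by direct elimination.
Consider where 4 can go in row 2.
R2C1 is out (column 1 already has a 4).
R2C2 is out (box 1 already has a 4).
R2C5 is out (column 5 already has a 4).
So the only cell in row 2 that can hold 4 is R2C4.
Therefore R2C4 = 4.

4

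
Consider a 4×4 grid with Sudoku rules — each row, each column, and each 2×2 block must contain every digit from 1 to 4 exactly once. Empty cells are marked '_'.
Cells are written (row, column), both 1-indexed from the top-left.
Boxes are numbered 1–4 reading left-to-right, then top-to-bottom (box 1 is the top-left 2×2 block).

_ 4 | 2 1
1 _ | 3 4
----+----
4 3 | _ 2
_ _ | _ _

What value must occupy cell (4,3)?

Cell (4,3) itself could take any of {1, 4} by direct elimination.
Consider where 4 can go in box 4.
(3,3) is out (row 3 already has a 4).
(4,4) is out (column 4 already has a 4).
So the only cell in box 4 that can hold 4 is (4,3).
Therefore (4,3) = 4.

4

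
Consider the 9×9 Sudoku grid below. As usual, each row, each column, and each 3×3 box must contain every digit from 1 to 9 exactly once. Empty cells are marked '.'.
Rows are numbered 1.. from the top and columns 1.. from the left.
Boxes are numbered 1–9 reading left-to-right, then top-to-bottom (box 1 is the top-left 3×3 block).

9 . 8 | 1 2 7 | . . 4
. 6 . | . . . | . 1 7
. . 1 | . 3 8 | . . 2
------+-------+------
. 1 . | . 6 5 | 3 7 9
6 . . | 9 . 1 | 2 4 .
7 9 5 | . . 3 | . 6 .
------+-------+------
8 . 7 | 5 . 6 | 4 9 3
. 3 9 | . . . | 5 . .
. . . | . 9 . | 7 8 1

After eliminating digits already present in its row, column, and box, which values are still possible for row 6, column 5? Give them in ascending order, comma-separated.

Row 6 already contains {3, 5, 6, 7, 9}.
Column 5 already contains {2, 3, 6, 9}.
Its 3×3 block (box 5) already contains {1, 3, 5, 6, 9}.
Removing those from 1–9 leaves {4, 8} as the candidates for row 6, column 5.

4,8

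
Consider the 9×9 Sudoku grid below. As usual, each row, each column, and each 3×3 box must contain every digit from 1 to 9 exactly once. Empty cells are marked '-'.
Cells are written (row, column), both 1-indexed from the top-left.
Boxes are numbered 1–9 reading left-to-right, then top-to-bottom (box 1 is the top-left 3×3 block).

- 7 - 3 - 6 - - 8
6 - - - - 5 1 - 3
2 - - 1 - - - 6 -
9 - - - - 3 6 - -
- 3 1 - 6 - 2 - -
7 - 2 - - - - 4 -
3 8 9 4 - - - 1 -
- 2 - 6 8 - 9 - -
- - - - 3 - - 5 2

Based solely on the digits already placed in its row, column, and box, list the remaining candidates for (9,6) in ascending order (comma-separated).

Row 9 already contains {2, 3, 5}.
Column 6 already contains {3, 5, 6}.
Its 3×3 block (box 8) already contains {3, 4, 6, 8}.
Removing those from 1–9 leaves {1, 7, 9} as the candidates for (9,6).

1,7,9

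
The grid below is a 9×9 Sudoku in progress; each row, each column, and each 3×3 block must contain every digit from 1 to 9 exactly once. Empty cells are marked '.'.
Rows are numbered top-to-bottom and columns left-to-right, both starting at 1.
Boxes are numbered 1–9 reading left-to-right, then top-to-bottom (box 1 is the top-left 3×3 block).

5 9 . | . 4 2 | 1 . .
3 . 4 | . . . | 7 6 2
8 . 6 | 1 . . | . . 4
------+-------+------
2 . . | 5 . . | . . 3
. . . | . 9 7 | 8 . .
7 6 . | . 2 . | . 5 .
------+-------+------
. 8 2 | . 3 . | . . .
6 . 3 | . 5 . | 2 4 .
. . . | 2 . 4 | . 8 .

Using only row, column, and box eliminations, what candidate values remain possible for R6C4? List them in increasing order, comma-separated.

3,4,8

Row 6 already contains {2, 5, 6, 7}.
Column 4 already contains {1, 2, 5}.
Its 3×3 block (box 5) already contains {2, 5, 7, 9}.
Removing those from 1–9 leaves {3, 4, 8} as the candidates for R6C4.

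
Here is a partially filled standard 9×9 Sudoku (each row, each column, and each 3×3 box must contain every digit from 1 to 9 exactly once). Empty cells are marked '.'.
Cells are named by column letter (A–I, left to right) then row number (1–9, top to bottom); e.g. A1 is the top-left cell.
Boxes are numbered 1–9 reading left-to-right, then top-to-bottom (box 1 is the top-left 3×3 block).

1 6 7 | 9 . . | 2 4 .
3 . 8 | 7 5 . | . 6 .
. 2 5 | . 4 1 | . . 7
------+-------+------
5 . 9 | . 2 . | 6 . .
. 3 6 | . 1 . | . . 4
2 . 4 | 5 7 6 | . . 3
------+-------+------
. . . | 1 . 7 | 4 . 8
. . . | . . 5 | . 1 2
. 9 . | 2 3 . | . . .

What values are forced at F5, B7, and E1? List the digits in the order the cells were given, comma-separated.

For F5:
  Consider where 9 can go in box 5.
  D4 is out (row 4 already has a 9).
  F4 is out (row 4 already has a 9).
  D5 is out (column D already has a 9).
  So the only cell in box 5 that can hold 9 is F5.
  So F5 = 9.
For B7:
  Row 7 already contains {1, 4, 7, 8}.
  Column B already contains {2, 3, 6, 9}.
  Its 3×3 block (box 7) already contains {9}.
  The only value from 1–9 not eliminated is 5, so B7 = 5.
For E1:
  Row 1 already contains {1, 2, 4, 6, 7, 9}.
  Column E already contains {1, 2, 3, 4, 5, 7}.
  Its 3×3 block (box 2) already contains {1, 4, 5, 7, 9}.
  The only value from 1–9 not eliminated is 8, so E1 = 8.

9,5,8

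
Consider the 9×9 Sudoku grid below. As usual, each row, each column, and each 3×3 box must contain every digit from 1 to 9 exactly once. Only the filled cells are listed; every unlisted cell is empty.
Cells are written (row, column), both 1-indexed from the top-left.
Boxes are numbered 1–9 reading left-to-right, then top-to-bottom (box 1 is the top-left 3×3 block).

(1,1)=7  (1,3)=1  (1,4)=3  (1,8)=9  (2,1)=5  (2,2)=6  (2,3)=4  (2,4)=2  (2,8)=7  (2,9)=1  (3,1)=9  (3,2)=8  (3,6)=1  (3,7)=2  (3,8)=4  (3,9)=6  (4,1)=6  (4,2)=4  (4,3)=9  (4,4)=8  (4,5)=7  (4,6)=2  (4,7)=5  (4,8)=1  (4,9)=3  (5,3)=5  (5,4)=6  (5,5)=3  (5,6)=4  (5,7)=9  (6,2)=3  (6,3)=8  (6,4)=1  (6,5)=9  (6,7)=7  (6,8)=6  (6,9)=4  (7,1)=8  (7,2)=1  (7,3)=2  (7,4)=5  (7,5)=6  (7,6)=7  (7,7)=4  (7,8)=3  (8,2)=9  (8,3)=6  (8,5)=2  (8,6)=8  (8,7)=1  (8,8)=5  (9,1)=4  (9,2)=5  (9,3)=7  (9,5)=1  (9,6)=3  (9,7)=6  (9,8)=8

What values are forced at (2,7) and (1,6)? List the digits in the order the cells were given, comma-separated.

For (2,7):
  Consider where 3 can go in column 7.
  (1,7) is out (row 1 already has a 3).
  So the only cell in column 7 that can hold 3 is (2,7).
  So (2,7) = 3.
For (1,6):
  Consider where 6 can go in column 6.
  (2,6) is out (row 2 already has a 6).
  (6,6) is out (row 6 already has a 6).
  So the only cell in column 6 that can hold 6 is (1,6).
  So (1,6) = 6.

3,6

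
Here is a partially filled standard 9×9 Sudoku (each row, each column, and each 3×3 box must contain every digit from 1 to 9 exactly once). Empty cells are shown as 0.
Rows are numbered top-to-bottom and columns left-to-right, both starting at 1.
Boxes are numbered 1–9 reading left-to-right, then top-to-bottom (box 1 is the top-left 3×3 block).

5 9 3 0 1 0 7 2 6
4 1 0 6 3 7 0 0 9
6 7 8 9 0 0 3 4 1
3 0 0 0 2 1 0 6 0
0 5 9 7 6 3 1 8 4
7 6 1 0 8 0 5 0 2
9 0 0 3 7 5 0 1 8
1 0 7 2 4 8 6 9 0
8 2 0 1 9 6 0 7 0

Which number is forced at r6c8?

Row 6 already contains {1, 2, 5, 6, 7, 8}.
Column 8 already contains {1, 2, 4, 6, 7, 8, 9}.
Its 3×3 block (box 6) already contains {1, 2, 4, 5, 6, 8}.
The only value from 1–9 not eliminated is 3, so r6c8 = 3.

3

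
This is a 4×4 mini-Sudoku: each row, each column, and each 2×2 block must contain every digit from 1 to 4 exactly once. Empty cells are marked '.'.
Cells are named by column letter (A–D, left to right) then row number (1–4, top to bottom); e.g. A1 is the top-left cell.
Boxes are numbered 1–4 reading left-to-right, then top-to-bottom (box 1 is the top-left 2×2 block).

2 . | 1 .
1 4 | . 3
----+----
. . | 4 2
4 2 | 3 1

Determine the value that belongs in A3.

Row 3 already contains {2, 4}.
Column A already contains {1, 2, 4}.
Its 2×2 block (box 3) already contains {2, 4}.
The only value from 1–4 not eliminated is 3, so A3 = 3.

3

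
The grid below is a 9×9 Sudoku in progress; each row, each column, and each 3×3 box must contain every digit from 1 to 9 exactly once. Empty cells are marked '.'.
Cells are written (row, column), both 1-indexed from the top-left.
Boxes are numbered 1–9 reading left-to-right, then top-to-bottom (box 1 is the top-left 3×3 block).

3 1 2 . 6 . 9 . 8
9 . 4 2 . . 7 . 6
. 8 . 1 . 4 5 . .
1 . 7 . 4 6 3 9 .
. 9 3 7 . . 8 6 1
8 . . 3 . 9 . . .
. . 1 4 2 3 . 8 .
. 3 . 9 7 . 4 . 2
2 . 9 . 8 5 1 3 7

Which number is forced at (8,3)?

8

Cell (8,3) itself could take any of {5, 6, 8} by direct elimination.
Consider where 8 can go in box 7.
(7,1) is out (row 7 already has a 8).
(7,2) is out (row 7 already has a 8).
(8,1) is out (column 1 already has a 8).
(9,2) is out (row 9 already has a 8).
So the only cell in box 7 that can hold 8 is (8,3).
Therefore (8,3) = 8.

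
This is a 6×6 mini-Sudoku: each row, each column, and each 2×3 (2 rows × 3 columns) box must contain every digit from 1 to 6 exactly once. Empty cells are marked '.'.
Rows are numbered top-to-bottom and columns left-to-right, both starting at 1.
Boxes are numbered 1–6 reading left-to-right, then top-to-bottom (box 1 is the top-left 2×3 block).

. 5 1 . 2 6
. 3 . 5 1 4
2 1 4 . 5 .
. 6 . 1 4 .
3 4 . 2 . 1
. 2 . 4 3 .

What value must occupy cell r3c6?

3

Row 3 already contains {1, 2, 4, 5}.
Column 6 already contains {1, 4, 6}.
Its 2×3 block (box 4) already contains {1, 4, 5}.
The only value from 1–6 not eliminated is 3, so r3c6 = 3.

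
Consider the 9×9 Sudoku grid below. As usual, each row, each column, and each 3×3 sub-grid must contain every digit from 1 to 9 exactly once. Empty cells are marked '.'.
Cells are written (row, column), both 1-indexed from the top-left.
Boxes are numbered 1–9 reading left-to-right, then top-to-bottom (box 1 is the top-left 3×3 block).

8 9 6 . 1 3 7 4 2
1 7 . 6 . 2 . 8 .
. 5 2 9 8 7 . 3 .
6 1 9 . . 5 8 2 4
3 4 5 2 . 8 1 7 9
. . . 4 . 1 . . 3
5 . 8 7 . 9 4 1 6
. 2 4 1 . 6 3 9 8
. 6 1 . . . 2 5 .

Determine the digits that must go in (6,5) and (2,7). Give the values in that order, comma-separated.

For (6,5):
  Consider where 9 can go in box 5.
  (4,4) is out (row 4 already has a 9).
  (4,5) is out (row 4 already has a 9).
  (5,5) is out (row 5 already has a 9).
  So the only cell in box 5 that can hold 9 is (6,5).
  So (6,5) = 9.
For (2,7):
  Consider where 9 can go in box 3.
  (2,9) is out (column 9 already has a 9).
  (3,7) is out (row 3 already has a 9).
  (3,9) is out (row 3 already has a 9).
  So the only cell in box 3 that can hold 9 is (2,7).
  So (2,7) = 9.

9,9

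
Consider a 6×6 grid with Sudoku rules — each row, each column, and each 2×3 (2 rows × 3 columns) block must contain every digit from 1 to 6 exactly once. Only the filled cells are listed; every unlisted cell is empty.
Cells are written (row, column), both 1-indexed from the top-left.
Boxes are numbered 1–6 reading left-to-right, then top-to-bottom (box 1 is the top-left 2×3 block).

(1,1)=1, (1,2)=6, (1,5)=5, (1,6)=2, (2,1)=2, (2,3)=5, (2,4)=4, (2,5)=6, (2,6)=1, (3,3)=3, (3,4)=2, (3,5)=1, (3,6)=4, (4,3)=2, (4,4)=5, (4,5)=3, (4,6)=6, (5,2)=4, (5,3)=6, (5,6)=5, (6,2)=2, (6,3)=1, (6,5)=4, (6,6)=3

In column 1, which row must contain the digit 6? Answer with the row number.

3

Consider where 6 can go in column 1.
(4,1) is out (row 4 already has a 6).
(5,1) is out (row 5 already has a 6).
(6,1) is out (box 5 already has a 6).
So the only cell in column 1 that can hold 6 is (3,1).
That is row 3.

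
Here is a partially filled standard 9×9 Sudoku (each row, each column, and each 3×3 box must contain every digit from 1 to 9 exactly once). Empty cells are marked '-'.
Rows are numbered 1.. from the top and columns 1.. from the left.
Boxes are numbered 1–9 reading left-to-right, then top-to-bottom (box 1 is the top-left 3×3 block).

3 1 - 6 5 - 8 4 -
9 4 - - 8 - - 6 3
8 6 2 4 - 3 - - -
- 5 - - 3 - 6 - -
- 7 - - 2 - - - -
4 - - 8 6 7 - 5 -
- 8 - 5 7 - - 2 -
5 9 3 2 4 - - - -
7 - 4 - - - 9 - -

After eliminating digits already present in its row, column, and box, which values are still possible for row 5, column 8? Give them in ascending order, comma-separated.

Row 5 already contains {2, 7}.
Column 8 already contains {2, 4, 5, 6}.
Its 3×3 block (box 6) already contains {5, 6}.
Removing those from 1–9 leaves {1, 3, 8, 9} as the candidates for row 5, column 8.

1,3,8,9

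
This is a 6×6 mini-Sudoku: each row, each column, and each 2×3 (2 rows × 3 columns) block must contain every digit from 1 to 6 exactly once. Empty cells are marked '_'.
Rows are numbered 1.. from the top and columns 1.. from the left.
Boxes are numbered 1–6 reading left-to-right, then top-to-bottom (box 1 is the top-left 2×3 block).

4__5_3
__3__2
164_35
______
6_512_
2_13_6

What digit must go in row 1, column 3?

Cell row 1, column 3 itself could take any of {2, 6} by direct elimination.
Consider where 6 can go in column 3.
row 4, column 3 is out (box 3 already has a 6).
So the only cell in column 3 that can hold 6 is row 1, column 3.
Therefore row 1, column 3 = 6.

6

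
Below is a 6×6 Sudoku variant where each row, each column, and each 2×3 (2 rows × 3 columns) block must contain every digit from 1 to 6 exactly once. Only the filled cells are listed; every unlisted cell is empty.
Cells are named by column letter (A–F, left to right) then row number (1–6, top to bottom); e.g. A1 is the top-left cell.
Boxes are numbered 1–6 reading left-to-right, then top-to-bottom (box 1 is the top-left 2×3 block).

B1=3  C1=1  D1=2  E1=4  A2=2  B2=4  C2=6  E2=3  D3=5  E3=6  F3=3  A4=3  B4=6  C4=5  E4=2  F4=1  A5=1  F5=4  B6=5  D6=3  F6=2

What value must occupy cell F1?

6

Cell F1 itself could take any of {5, 6} by direct elimination.
Consider where 6 can go in box 2.
D2 is out (row 2 already has a 6).
F2 is out (row 2 already has a 6).
So the only cell in box 2 that can hold 6 is F1.
Therefore F1 = 6.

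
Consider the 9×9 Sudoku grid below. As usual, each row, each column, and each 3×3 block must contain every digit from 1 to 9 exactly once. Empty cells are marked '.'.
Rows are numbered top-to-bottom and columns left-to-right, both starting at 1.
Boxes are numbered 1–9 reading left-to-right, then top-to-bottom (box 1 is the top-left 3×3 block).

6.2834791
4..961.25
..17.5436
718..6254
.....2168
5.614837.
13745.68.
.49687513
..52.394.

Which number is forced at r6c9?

Row 6 already contains {1, 3, 4, 5, 6, 7, 8}.
Column 9 already contains {1, 3, 4, 5, 6, 8}.
Its 3×3 block (box 6) already contains {1, 2, 3, 4, 5, 6, 7, 8}.
The only value from 1–9 not eliminated is 9, so r6c9 = 9.

9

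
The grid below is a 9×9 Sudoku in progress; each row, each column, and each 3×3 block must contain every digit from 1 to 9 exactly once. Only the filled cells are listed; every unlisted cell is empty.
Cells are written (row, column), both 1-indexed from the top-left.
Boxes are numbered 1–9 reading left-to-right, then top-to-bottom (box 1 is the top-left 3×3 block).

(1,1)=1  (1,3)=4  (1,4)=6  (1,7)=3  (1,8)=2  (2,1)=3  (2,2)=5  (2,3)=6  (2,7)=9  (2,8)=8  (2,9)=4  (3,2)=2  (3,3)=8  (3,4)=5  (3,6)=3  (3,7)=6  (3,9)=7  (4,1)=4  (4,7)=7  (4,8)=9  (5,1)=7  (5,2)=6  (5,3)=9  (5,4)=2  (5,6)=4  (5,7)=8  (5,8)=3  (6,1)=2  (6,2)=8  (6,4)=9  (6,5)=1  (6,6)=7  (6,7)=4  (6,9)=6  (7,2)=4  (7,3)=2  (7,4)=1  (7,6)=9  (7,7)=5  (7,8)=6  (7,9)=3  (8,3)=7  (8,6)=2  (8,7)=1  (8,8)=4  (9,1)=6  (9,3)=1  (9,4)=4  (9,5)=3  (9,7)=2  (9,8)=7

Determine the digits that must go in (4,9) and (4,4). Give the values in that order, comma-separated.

2,3

For (4,9):
  Consider where 2 can go in box 6.
  (5,9) is out (row 5 already has a 2).
  (6,8) is out (row 6 already has a 2).
  So the only cell in box 6 that can hold 2 is (4,9).
  So (4,9) = 2.
For (4,4):
  Consider where 3 can go in column 4.
  (2,4) is out (row 2 already has a 3).
  (8,4) is out (box 8 already has a 3).
  So the only cell in column 4 that can hold 3 is (4,4).
  So (4,4) = 3.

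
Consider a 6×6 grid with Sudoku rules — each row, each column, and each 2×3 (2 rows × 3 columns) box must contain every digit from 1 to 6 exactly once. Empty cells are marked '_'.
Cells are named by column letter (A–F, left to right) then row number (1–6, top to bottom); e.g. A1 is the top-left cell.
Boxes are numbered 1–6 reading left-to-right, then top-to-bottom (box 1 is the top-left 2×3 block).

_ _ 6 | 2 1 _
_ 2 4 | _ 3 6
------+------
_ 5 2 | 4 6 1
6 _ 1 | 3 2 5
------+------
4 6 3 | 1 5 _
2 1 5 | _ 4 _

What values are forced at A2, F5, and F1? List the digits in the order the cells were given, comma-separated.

1,2,4

For A2:
  Consider where 1 can go in column A.
  A1 is out (row 1 already has a 1).
  A3 is out (row 3 already has a 1).
  So the only cell in column A that can hold 1 is A2.
  So A2 = 1.
For F5:
  Row 5 already contains {1, 3, 4, 5, 6}.
  Column F already contains {1, 5, 6}.
  Its 2×3 block (box 6) already contains {1, 4, 5}.
  The only value from 1–6 not eliminated is 2, so F5 = 2.
For F1:
  Row 1 already contains {1, 2, 6}.
  Column F already contains {1, 5, 6}.
  Its 2×3 block (box 2) already contains {1, 2, 3, 6}.
  The only value from 1–6 not eliminated is 4, so F1 = 4.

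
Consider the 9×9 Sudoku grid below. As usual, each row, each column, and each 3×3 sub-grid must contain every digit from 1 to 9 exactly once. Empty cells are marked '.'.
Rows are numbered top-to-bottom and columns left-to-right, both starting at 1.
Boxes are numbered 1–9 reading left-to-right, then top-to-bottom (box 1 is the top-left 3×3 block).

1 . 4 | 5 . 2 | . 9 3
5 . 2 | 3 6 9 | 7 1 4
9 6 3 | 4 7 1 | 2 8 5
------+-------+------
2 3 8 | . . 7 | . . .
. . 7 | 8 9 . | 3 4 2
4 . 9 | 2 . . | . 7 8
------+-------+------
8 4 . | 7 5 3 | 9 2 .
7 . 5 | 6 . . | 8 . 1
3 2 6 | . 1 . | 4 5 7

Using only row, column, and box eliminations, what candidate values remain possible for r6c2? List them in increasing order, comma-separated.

Row 6 already contains {2, 4, 7, 8, 9}.
Column 2 already contains {2, 3, 4, 6}.
Its 3×3 block (box 4) already contains {2, 3, 4, 7, 8, 9}.
Removing those from 1–9 leaves {1, 5} as the candidates for r6c2.

1,5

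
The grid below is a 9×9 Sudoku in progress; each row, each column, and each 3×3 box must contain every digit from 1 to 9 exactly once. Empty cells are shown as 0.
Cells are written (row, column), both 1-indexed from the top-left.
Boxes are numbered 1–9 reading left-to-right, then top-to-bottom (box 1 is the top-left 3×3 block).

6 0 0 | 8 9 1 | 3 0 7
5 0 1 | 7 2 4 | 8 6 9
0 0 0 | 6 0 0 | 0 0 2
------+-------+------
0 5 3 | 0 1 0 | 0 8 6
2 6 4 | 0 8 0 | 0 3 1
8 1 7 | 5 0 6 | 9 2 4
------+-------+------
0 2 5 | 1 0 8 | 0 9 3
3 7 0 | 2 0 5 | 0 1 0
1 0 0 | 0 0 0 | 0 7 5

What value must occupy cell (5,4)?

Row 5 already contains {1, 2, 3, 4, 6, 8}.
Column 4 already contains {1, 2, 5, 6, 7, 8}.
Its 3×3 block (box 5) already contains {1, 5, 6, 8}.
The only value from 1–9 not eliminated is 9, so (5,4) = 9.

9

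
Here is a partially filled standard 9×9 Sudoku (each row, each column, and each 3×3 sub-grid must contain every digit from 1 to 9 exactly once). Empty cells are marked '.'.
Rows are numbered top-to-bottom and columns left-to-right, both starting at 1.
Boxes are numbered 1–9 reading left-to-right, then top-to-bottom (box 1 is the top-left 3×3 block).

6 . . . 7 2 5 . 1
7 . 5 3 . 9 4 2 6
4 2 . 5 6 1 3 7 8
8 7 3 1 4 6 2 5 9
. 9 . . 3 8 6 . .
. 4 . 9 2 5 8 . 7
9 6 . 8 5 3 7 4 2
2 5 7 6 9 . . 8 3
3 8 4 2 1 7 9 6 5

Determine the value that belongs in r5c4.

7

Row 5 already contains {3, 6, 8, 9}.
Column 4 already contains {1, 2, 3, 5, 6, 8, 9}.
Its 3×3 block (box 5) already contains {1, 2, 3, 4, 5, 6, 8, 9}.
The only value from 1–9 not eliminated is 7, so r5c4 = 7.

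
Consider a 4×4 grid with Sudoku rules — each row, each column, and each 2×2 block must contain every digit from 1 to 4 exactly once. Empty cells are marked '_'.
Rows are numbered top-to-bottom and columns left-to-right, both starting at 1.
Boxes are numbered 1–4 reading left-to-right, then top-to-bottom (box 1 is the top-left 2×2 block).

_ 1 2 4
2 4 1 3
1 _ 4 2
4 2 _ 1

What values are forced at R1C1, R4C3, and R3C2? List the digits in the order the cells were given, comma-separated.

For R1C1:
  Row 1 already contains {1, 2, 4}.
  Column 1 already contains {1, 2, 4}.
  Its 2×2 block (box 1) already contains {1, 2, 4}.
  The only value from 1–4 not eliminated is 3, so R1C1 = 3.
For R4C3:
  Row 4 already contains {1, 2, 4}.
  Column 3 already contains {1, 2, 4}.
  Its 2×2 block (box 4) already contains {1, 2, 4}.
  The only value from 1–4 not eliminated is 3, so R4C3 = 3.
For R3C2:
  Row 3 already contains {1, 2, 4}.
  Column 2 already contains {1, 2, 4}.
  Its 2×2 block (box 3) already contains {1, 2, 4}.
  The only value from 1–4 not eliminated is 3, so R3C2 = 3.

3,3,3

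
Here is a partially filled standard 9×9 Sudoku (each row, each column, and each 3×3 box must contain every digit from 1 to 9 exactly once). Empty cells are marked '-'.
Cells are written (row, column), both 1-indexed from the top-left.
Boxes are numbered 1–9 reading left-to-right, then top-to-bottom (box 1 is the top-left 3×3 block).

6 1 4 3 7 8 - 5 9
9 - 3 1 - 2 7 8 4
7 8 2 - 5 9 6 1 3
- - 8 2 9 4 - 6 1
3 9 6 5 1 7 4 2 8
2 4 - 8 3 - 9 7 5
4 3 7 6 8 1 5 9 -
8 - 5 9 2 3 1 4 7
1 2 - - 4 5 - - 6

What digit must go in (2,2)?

5

Row 2 already contains {1, 2, 3, 4, 7, 8, 9}.
Column 2 already contains {1, 2, 3, 4, 8, 9}.
Its 3×3 block (box 1) already contains {1, 2, 3, 4, 6, 7, 8, 9}.
The only value from 1–9 not eliminated is 5, so (2,2) = 5.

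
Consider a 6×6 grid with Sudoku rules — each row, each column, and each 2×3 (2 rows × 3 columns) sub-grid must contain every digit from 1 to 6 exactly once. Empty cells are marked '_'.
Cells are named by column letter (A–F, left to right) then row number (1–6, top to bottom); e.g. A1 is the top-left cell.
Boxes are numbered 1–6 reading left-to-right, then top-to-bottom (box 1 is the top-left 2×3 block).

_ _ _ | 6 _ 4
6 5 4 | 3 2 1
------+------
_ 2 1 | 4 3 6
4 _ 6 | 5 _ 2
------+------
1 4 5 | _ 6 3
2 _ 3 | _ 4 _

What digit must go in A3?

5

Row 3 already contains {1, 2, 3, 4, 6}.
Column A already contains {1, 2, 4, 6}.
Its 2×3 block (box 3) already contains {1, 2, 4, 6}.
The only value from 1–6 not eliminated is 5, so A3 = 5.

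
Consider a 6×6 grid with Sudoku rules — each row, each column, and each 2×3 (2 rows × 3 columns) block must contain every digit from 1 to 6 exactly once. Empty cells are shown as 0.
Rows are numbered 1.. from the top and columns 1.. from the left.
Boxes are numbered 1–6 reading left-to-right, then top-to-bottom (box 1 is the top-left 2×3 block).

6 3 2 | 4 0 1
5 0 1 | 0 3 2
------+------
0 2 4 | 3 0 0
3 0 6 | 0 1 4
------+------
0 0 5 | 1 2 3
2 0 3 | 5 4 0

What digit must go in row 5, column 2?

6

Cell row 5, column 2 itself could take any of {4, 6} by direct elimination.
Consider where 6 can go in row 5.
row 5, column 1 is out (column 1 already has a 6).
So the only cell in row 5 that can hold 6 is row 5, column 2.
Therefore row 5, column 2 = 6.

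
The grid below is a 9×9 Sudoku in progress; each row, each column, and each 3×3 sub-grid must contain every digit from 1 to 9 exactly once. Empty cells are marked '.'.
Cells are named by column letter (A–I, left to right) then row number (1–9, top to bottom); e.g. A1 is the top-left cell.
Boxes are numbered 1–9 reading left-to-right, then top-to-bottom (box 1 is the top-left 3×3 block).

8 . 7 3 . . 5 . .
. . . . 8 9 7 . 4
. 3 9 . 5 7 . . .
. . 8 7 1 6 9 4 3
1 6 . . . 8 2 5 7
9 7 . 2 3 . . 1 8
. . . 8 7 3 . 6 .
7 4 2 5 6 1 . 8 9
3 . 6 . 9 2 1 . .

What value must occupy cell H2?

Cell H2 itself could take any of {2, 3} by direct elimination.
Consider where 3 can go in row 2.
A2 is out (column A already has a 3).
B2 is out (column B already has a 3).
C2 is out (box 1 already has a 3).
D2 is out (column D already has a 3).
So the only cell in row 2 that can hold 3 is H2.
Therefore H2 = 3.

3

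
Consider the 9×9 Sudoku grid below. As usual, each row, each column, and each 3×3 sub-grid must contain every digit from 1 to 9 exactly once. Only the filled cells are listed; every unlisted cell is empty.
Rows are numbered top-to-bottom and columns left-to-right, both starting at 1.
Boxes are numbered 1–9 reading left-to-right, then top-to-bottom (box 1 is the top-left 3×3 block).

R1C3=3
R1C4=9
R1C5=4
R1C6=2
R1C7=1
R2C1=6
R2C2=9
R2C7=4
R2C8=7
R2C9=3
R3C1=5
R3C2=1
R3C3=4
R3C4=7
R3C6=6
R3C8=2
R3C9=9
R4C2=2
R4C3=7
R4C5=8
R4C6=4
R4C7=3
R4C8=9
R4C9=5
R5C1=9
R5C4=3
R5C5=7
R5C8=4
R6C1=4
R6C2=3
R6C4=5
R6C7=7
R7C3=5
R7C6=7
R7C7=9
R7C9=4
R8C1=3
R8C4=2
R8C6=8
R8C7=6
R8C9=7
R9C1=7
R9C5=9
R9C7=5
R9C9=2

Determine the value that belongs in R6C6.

Cell R6C6 itself could take any of {1, 9} by direct elimination.
Consider where 9 can go in box 5.
R4C4 is out (row 4 already has a 9).
R5C6 is out (row 5 already has a 9).
R6C5 is out (column 5 already has a 9).
So the only cell in box 5 that can hold 9 is R6C6.
Therefore R6C6 = 9.

9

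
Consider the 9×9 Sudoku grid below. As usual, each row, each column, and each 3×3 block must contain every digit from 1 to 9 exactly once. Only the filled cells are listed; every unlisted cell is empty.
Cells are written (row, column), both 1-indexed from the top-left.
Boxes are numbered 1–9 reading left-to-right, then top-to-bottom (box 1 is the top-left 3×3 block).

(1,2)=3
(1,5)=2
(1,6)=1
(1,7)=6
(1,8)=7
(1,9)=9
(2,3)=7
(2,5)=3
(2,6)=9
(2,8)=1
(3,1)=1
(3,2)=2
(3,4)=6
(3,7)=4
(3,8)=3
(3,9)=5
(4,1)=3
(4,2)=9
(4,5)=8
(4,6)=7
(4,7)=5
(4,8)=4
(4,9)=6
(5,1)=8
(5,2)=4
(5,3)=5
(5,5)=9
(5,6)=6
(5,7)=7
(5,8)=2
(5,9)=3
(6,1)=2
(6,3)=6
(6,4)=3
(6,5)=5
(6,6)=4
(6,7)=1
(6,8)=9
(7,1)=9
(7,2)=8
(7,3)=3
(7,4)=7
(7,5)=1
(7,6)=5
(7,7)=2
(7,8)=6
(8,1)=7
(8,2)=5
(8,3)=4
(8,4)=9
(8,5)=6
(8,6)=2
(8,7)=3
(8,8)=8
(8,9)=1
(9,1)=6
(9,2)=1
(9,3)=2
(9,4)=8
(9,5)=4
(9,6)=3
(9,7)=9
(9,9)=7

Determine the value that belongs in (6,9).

Row 6 already contains {1, 2, 3, 4, 5, 6, 9}.
Column 9 already contains {1, 3, 5, 6, 7, 9}.
Its 3×3 block (box 6) already contains {1, 2, 3, 4, 5, 6, 7, 9}.
The only value from 1–9 not eliminated is 8, so (6,9) = 8.

8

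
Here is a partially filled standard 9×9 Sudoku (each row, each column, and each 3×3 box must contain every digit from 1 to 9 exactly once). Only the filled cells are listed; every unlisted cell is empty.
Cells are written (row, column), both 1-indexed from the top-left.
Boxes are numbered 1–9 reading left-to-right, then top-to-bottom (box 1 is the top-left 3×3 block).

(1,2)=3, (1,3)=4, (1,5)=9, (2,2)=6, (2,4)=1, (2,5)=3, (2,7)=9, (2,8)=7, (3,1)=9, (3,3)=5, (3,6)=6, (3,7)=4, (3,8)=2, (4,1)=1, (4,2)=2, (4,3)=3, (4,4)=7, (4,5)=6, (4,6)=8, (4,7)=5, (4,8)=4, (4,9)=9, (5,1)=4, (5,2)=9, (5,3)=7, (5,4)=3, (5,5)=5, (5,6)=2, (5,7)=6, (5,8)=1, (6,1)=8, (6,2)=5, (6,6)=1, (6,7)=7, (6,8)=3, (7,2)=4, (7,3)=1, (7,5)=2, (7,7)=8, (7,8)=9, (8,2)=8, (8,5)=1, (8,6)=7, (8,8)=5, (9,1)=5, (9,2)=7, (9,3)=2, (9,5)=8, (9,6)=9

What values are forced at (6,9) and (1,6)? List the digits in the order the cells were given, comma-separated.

2,5

For (6,9):
  Row 6 already contains {1, 3, 5, 7, 8}.
  Column 9 already contains {9}.
  Its 3×3 block (box 6) already contains {1, 3, 4, 5, 6, 7, 9}.
  The only value from 1–9 not eliminated is 2, so (6,9) = 2.
For (1,6):
  Row 1 already contains {3, 4, 9}.
  Column 6 already contains {1, 2, 6, 7, 8, 9}.
  Its 3×3 block (box 2) already contains {1, 3, 6, 9}.
  The only value from 1–9 not eliminated is 5, so (1,6) = 5.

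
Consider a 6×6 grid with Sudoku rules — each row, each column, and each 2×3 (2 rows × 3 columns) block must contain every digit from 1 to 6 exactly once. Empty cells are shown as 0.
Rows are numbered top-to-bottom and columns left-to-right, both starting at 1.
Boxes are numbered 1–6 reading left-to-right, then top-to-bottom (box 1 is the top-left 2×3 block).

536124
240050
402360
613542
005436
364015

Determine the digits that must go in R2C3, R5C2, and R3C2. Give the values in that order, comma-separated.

For R2C3:
  Row 2 already contains {2, 4, 5}.
  Column 3 already contains {2, 3, 4, 5, 6}.
  Its 2×3 block (box 1) already contains {2, 3, 4, 5, 6}.
  The only value from 1–6 not eliminated is 1, so R2C3 = 1.
For R5C2:
  Row 5 already contains {3, 4, 5, 6}.
  Column 2 already contains {1, 3, 4, 6}.
  Its 2×3 block (box 5) already contains {3, 4, 5, 6}.
  The only value from 1–6 not eliminated is 2, so R5C2 = 2.
For R3C2:
  Row 3 already contains {2, 3, 4, 6}.
  Column 2 already contains {1, 3, 4, 6}.
  Its 2×3 block (box 3) already contains {1, 2, 3, 4, 6}.
  The only value from 1–6 not eliminated is 5, so R3C2 = 5.

1,2,5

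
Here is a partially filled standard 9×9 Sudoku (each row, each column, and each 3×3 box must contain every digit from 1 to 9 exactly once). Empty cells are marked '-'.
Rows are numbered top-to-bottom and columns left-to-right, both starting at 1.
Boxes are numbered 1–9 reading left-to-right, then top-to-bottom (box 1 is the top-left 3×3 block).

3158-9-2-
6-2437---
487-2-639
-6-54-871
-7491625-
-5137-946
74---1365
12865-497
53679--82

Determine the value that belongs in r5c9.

Row 5 already contains {1, 2, 4, 5, 6, 7, 9}.
Column 9 already contains {1, 2, 5, 6, 7, 9}.
Its 3×3 block (box 6) already contains {1, 2, 4, 5, 6, 7, 8, 9}.
The only value from 1–9 not eliminated is 3, so r5c9 = 3.

3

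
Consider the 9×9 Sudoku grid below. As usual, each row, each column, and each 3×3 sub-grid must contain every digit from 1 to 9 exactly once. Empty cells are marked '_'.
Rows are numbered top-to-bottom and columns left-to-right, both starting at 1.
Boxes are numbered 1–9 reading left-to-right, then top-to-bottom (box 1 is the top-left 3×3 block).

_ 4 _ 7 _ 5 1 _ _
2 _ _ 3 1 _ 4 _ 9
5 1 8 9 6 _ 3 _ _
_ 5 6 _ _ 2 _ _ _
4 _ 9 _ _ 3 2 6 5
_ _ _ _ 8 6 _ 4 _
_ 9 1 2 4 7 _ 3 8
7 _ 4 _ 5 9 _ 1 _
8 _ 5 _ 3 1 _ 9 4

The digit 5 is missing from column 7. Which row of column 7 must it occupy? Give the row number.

Consider where 5 can go in column 7.
R4C7 is out (row 4 already has a 5).
R6C7 is out (box 6 already has a 5).
R8C7 is out (row 8 already has a 5).
R9C7 is out (row 9 already has a 5).
So the only cell in column 7 that can hold 5 is R7C7.
That is row 7.

7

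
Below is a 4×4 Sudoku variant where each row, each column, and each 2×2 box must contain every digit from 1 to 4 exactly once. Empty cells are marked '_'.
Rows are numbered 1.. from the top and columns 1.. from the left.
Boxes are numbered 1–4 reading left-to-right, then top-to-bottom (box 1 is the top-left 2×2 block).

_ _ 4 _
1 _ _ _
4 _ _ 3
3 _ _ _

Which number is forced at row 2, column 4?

2

Row 2 already contains {1}.
Column 4 already contains {3}.
Its 2×2 block (box 2) already contains {4}.
The only value from 1–4 not eliminated is 2, so row 2, column 4 = 2.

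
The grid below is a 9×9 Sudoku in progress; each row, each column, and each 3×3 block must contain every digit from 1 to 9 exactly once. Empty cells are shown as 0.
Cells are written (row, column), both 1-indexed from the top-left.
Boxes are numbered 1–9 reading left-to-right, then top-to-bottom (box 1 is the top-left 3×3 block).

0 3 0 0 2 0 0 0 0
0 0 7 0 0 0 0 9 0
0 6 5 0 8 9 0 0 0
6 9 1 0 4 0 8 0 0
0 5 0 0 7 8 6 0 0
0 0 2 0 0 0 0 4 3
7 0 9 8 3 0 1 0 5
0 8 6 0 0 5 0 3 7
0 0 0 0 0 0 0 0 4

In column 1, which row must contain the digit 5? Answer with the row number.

9

Consider where 5 can go in column 1.
(1,1) is out (box 1 already has a 5). (2,1) is out (box 1 already has a 5). (3,1) is out (row 3 already has a 5). (5,1) is out (row 5 already has a 5). The remaining empty cells in column 1 are similarly blocked.
So the only cell in column 1 that can hold 5 is (9,1).
That is row 9.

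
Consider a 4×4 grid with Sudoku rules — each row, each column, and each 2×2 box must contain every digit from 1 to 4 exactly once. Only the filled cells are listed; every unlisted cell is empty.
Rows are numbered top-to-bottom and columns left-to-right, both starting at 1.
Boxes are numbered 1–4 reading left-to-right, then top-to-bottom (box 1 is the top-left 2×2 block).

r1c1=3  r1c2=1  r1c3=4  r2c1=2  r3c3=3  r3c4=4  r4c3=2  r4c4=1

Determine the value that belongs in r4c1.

Row 4 already contains {1, 2}.
Column 1 already contains {2, 3}.
Its 2×2 block (box 3) already contains {}.
The only value from 1–4 not eliminated is 4, so r4c1 = 4.

4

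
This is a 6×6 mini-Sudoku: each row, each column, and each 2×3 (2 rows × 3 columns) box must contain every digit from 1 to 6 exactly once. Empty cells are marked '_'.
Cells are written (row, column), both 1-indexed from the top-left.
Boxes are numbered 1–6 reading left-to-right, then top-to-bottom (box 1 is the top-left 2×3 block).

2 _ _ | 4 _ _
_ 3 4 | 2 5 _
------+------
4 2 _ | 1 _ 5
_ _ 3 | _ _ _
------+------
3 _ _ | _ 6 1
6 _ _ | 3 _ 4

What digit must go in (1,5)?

1

Cell (1,5) itself could take any of {1, 3} by direct elimination.
Consider where 1 can go in box 2.
(1,6) is out (column 6 already has a 1).
(2,6) is out (column 6 already has a 1).
So the only cell in box 2 that can hold 1 is (1,5).
Therefore (1,5) = 1.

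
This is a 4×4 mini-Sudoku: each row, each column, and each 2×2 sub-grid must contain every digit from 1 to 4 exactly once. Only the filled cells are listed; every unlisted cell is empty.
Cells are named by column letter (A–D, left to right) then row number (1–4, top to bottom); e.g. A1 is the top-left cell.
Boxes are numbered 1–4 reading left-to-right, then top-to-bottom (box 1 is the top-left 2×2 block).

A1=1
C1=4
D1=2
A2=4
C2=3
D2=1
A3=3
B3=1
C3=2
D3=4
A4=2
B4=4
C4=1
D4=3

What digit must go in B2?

Row 2 already contains {1, 3, 4}.
Column B already contains {1, 4}.
Its 2×2 block (box 1) already contains {1, 4}.
The only value from 1–4 not eliminated is 2, so B2 = 2.

2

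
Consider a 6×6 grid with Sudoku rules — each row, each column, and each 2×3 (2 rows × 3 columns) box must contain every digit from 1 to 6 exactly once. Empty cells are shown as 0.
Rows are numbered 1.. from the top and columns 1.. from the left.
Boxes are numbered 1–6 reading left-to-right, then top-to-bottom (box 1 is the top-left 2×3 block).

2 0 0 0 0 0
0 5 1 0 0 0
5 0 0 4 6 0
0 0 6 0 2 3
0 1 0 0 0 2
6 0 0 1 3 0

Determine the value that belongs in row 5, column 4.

6

Cell row 5, column 4 itself could take any of {5, 6} by direct elimination.
Consider where 6 can go in box 6.
row 5, column 5 is out (column 5 already has a 6).
row 6, column 6 is out (row 6 already has a 6).
So the only cell in box 6 that can hold 6 is row 5, column 4.
Therefore row 5, column 4 = 6.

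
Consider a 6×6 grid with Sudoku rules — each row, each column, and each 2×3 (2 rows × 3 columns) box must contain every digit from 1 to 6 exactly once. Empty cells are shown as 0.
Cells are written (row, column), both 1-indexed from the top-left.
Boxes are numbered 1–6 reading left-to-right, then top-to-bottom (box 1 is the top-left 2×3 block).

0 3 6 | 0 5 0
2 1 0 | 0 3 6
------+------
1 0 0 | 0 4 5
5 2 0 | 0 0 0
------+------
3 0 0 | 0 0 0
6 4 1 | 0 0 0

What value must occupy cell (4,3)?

4

Cell (4,3) itself could take any of {3, 4} by direct elimination.
Consider where 4 can go in box 3.
(3,2) is out (row 3 already has a 4).
(3,3) is out (row 3 already has a 4).
So the only cell in box 3 that can hold 4 is (4,3).
Therefore (4,3) = 4.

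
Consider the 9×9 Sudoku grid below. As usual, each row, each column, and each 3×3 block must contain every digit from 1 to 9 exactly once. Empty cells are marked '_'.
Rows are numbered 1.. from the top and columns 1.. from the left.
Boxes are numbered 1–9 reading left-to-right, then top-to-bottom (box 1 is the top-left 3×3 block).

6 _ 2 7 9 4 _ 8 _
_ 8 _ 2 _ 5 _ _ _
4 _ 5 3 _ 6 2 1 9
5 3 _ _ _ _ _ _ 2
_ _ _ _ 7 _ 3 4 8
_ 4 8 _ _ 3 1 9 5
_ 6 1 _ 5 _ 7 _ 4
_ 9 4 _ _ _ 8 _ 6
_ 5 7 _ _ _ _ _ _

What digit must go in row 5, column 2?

2

Cell row 5, column 2 itself could take any of {1, 2} by direct elimination.
Consider where 2 can go in column 2.
row 1, column 2 is out (row 1 already has a 2).
row 3, column 2 is out (row 3 already has a 2).
So the only cell in column 2 that can hold 2 is row 5, column 2.
Therefore row 5, column 2 = 2.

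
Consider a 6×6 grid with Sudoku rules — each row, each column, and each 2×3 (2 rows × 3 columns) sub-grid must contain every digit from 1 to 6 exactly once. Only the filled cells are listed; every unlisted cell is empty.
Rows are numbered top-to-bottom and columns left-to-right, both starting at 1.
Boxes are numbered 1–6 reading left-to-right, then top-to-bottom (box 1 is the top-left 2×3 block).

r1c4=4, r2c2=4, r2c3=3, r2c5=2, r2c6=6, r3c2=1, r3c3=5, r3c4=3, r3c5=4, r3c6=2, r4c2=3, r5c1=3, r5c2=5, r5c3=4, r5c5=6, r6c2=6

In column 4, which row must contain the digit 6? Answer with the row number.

4

Consider where 6 can go in column 4.
r2c4 is out (row 2 already has a 6).
r5c4 is out (row 5 already has a 6).
r6c4 is out (row 6 already has a 6).
So the only cell in column 4 that can hold 6 is r4c4.
That is row 4.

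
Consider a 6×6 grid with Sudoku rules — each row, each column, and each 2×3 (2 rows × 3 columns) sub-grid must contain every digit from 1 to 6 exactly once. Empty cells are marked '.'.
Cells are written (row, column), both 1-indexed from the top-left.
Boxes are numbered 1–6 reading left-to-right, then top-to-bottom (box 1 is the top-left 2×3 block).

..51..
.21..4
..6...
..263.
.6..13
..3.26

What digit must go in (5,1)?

2

Cell (5,1) itself could take any of {2, 4, 5} by direct elimination.
Consider where 2 can go in box 5.
(5,3) is out (column 3 already has a 2).
(6,1) is out (row 6 already has a 2).
(6,2) is out (row 6 already has a 2).
So the only cell in box 5 that can hold 2 is (5,1).
Therefore (5,1) = 2.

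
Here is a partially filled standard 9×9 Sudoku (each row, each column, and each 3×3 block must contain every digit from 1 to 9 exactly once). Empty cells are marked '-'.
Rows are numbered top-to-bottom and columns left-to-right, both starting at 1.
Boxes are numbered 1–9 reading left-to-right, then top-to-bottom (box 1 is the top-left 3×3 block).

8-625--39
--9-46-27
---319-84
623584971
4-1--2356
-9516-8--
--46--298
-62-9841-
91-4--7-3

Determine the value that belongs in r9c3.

Row 9 already contains {1, 3, 4, 7, 9}.
Column 3 already contains {1, 2, 3, 4, 5, 6, 9}.
Its 3×3 block (box 7) already contains {1, 2, 4, 6, 9}.
The only value from 1–9 not eliminated is 8, so r9c3 = 8.

8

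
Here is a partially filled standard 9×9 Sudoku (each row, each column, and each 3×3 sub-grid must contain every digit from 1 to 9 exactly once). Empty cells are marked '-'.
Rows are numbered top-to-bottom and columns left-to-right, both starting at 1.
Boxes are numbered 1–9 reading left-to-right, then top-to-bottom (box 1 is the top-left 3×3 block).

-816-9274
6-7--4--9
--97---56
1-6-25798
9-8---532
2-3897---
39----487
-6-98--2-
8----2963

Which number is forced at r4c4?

3

Cell r4c4 itself could take any of {3, 4} by direct elimination.
Consider where 3 can go in row 4.
r4c2 is out (box 4 already has a 3).
So the only cell in row 4 that can hold 3 is r4c4.
Therefore r4c4 = 3.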